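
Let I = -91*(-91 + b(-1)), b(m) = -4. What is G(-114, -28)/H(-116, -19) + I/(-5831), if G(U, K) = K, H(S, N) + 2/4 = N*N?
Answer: -133869/85799 ≈ -1.5603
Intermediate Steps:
H(S, N) = -½ + N² (H(S, N) = -½ + N*N = -½ + N²)
I = 8645 (I = -91*(-91 - 4) = -91*(-95) = 8645)
G(-114, -28)/H(-116, -19) + I/(-5831) = -28/(-½ + (-19)²) + 8645/(-5831) = -28/(-½ + 361) + 8645*(-1/5831) = -28/721/2 - 1235/833 = -28*2/721 - 1235/833 = -8/103 - 1235/833 = -133869/85799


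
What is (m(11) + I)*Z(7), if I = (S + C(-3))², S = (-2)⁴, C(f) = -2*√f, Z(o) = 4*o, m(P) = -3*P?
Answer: 5908 - 1792*I*√3 ≈ 5908.0 - 3103.8*I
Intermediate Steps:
S = 16
I = (16 - 2*I*√3)² ≈ 244.0 - 110.85*I
(m(11) + I)*Z(7) = (-3*11 + (244 - 64*I*√3))*(4*7) = (-33 + (244 - 64*I*√3))*28 = (211 - 64*I*√3)*28 = 5908 - 1792*I*√3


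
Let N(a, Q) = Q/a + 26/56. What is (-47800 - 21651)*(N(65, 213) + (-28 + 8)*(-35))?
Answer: -88953465859/1820 ≈ -4.8876e+7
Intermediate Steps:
N(a, Q) = 13/28 + Q/a (N(a, Q) = Q/a + 26*(1/56) = Q/a + 13/28 = 13/28 + Q/a)
(-47800 - 21651)*(N(65, 213) + (-28 + 8)*(-35)) = (-47800 - 21651)*((13/28 + 213/65) + (-28 + 8)*(-35)) = -69451*((13/28 + 213*(1/65)) - 20*(-35)) = -69451*((13/28 + 213/65) + 700) = -69451*(6809/1820 + 700) = -69451*1280809/1820 = -88953465859/1820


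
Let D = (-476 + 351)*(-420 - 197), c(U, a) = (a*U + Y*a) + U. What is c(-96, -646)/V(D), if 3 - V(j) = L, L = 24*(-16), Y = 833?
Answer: -476198/387 ≈ -1230.5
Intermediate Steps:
c(U, a) = U + 833*a + U*a (c(U, a) = (a*U + 833*a) + U = (U*a + 833*a) + U = (833*a + U*a) + U = U + 833*a + U*a)
D = 77125 (D = -125*(-617) = 77125)
L = -384
V(j) = 387 (V(j) = 3 - 1*(-384) = 3 + 384 = 387)
c(-96, -646)/V(D) = (-96 + 833*(-646) - 96*(-646))/387 = (-96 - 538118 + 62016)*(1/387) = -476198*1/387 = -476198/387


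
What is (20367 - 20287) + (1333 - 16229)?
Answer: -14816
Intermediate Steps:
(20367 - 20287) + (1333 - 16229) = 80 - 14896 = -14816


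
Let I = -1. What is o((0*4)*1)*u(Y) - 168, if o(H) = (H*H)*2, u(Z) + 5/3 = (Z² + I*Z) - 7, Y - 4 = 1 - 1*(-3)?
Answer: -168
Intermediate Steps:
Y = 8 (Y = 4 + (1 - 1*(-3)) = 4 + (1 + 3) = 4 + 4 = 8)
u(Z) = -26/3 + Z² - Z (u(Z) = -5/3 + ((Z² - Z) - 7) = -5/3 + (-7 + Z² - Z) = -26/3 + Z² - Z)
o(H) = 2*H² (o(H) = H²*2 = 2*H²)
o((0*4)*1)*u(Y) - 168 = (2*((0*4)*1)²)*(-26/3 + 8² - 1*8) - 168 = (2*(0*1)²)*(-26/3 + 64 - 8) - 168 = (2*0²)*(142/3) - 168 = (2*0)*(142/3) - 168 = 0*(142/3) - 168 = 0 - 168 = -168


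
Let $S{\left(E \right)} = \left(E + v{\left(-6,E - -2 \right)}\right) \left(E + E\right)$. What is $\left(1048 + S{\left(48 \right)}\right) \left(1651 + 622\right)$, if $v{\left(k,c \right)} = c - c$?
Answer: $12856088$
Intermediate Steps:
$v{\left(k,c \right)} = 0$
$S{\left(E \right)} = 2 E^{2}$ ($S{\left(E \right)} = \left(E + 0\right) \left(E + E\right) = E 2 E = 2 E^{2}$)
$\left(1048 + S{\left(48 \right)}\right) \left(1651 + 622\right) = \left(1048 + 2 \cdot 48^{2}\right) \left(1651 + 622\right) = \left(1048 + 2 \cdot 2304\right) 2273 = \left(1048 + 4608\right) 2273 = 5656 \cdot 2273 = 12856088$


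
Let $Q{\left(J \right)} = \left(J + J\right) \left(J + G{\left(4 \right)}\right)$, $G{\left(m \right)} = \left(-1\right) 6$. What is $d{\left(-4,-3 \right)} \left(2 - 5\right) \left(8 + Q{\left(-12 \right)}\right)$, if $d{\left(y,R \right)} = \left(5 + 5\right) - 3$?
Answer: $-9240$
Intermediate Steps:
$G{\left(m \right)} = -6$
$d{\left(y,R \right)} = 7$ ($d{\left(y,R \right)} = 10 - 3 = 7$)
$Q{\left(J \right)} = 2 J \left(-6 + J\right)$ ($Q{\left(J \right)} = \left(J + J\right) \left(J - 6\right) = 2 J \left(-6 + J\right)$)
$d{\left(-4,-3 \right)} \left(2 - 5\right) \left(8 + Q{\left(-12 \right)}\right) = 7 \left(2 - 5\right) \left(8 + 2 \left(-12\right) \left(-6 - 12\right)\right) = 7 \left(-3\right) \left(8 + 2 \left(-12\right) \left(-18\right)\right) = - 21 \left(8 + 432\right) = \left(-21\right) 440 = -9240$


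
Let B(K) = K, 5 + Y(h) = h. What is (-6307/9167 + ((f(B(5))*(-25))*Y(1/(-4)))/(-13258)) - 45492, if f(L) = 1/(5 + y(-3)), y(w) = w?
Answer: -6318861536117/138898384 ≈ -45493.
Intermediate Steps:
Y(h) = -5 + h
f(L) = 1/2 (f(L) = 1/(5 - 3) = 1/2)
(-6307/9167 + ((f(B(5))*(-25))*Y(1/(-4)))/(-13258)) - 45492 = (-6307/9167 + (((1/2)*(-25))*(-5 + 1/(-4)))/(-13258)) - 45492 = (-6307*1/9167 - 25*(-5 - 1/4)/2*(-1/13258)) - 45492 = (-6307/9167 - 25/2*(-21/4)*(-1/13258)) - 45492 = (-6307/9167 + (525/8)*(-1/13258)) - 45492 = (-6307/9167 - 75/15152) - 45492 = -96251189/138898384 - 45492 = -6318861536117/138898384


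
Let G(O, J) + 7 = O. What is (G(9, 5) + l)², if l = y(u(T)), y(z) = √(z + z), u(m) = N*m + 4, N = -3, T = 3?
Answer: (2 + I*√10)² ≈ -6.0 + 12.649*I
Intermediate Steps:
G(O, J) = -7 + O
u(m) = 4 - 3*m (u(m) = -3*m + 4 = 4 - 3*m)
y(z) = √2*√z (y(z) = √(2*z) = √2*√z)
l = I*√10 (l = √2*√(4 - 3*3) = √2*√(4 - 9) = √2*√(-5) = √2*(I*√5) = I*√10 ≈ 3.1623*I)
(G(9, 5) + l)² = ((-7 + 9) + I*√10)² = (2 + I*√10)²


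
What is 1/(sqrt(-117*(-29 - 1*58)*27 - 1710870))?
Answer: -I*sqrt(1436037)/1436037 ≈ -0.00083448*I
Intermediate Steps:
1/(sqrt(-117*(-29 - 1*58)*27 - 1710870)) = 1/(sqrt(-117*(-29 - 58)*27 - 1710870)) = 1/(sqrt(-117*(-87)*27 - 1710870)) = 1/(sqrt(10179*27 - 1710870)) = 1/(sqrt(274833 - 1710870)) = 1/(sqrt(-1436037)) = 1/(I*sqrt(1436037)) = -I*sqrt(1436037)/1436037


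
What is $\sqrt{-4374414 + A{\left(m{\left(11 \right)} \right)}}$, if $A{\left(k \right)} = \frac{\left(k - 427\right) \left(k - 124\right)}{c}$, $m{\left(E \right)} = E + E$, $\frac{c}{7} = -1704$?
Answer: $\frac{3 i \sqrt{480231325861}}{994} \approx 2091.5 i$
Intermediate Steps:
$c = -11928$ ($c = 7 \left(-1704\right) = -11928$)
$m{\left(E \right)} = 2 E$
$A{\left(k \right)} = - \frac{\left(-427 + k\right) \left(-124 + k\right)}{11928}$ ($A{\left(k \right)} = \frac{\left(k - 427\right) \left(k - 124\right)}{-11928} = \left(-427 + k\right) \left(-124 + k\right) \left(- \frac{1}{11928}\right) = - \frac{\left(-427 + k\right) \left(-124 + k\right)}{11928}$)
$\sqrt{-4374414 + A{\left(m{\left(11 \right)} \right)}} = \sqrt{-4374414 - \left(\frac{1891}{426} + \frac{121}{2982} - \frac{551}{5964} \cdot 11\right)} = \sqrt{-4374414 - \left(\frac{20413}{5964} + \frac{121}{2982}\right)} = \sqrt{-4374414 - \frac{6885}{1988}} = \sqrt{- \frac{8696341917}{1988}} = \frac{3 i \sqrt{480231325861}}{994}$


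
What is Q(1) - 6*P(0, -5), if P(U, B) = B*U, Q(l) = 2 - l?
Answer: 1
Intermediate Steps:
Q(1) - 6*P(0, -5) = (2 - 1*1) - (-30)*0 = (2 - 1) - 6*0 = 1 + 0 = 1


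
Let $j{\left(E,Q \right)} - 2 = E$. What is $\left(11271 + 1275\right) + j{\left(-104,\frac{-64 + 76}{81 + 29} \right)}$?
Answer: $12444$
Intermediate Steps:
$j{\left(E,Q \right)} = 2 + E$
$\left(11271 + 1275\right) + j{\left(-104,\frac{-64 + 76}{81 + 29} \right)} = \left(11271 + 1275\right) + \left(2 - 104\right) = 12546 - 102 = 12444$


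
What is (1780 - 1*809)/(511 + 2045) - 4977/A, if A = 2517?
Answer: -3425735/2144484 ≈ -1.5975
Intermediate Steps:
(1780 - 1*809)/(511 + 2045) - 4977/A = (1780 - 1*809)/(511 + 2045) - 4977/2517 = (1780 - 809)/2556 - 4977*1/2517 = 971*(1/2556) - 1659/839 = 971/2556 - 1659/839 = -3425735/2144484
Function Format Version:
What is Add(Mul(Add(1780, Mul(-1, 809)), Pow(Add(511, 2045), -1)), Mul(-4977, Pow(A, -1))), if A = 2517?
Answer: Rational(-3425735, 2144484) ≈ -1.5975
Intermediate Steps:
Add(Mul(Add(1780, Mul(-1, 809)), Pow(Add(511, 2045), -1)), Mul(-4977, Pow(A, -1))) = Add(Mul(Add(1780, Mul(-1, 809)), Pow(Add(511, 2045), -1)), Mul(-4977, Pow(2517, -1))) = Add(Mul(Add(1780, -809), Pow(2556, -1)), Mul(-4977, Rational(1, 2517))) = Add(Mul(971, Rational(1, 2556)), Rational(-1659, 839)) = Add(Rational(971, 2556), Rational(-1659, 839)) = Rational(-3425735, 2144484)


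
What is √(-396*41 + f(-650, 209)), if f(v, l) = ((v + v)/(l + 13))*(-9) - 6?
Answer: 6*I*√615643/37 ≈ 127.24*I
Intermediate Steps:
f(v, l) = -6 - 18*v/(13 + l) (f(v, l) = ((2*v)/(13 + l))*(-9) - 6 = (2*v/(13 + l))*(-9) - 6 = -18*v/(13 + l) - 6 = -6 - 18*v/(13 + l))
√(-396*41 + f(-650, 209)) = √(-396*41 + 6*(-13 - 1*209 - 3*(-650))/(13 + 209)) = √(-16236 + 6*(-13 - 209 + 1950)/222) = √(-16236 + 6*(1/222)*1728) = √(-16236 + 1728/37) = √(-599004/37) = 6*I*√615643/37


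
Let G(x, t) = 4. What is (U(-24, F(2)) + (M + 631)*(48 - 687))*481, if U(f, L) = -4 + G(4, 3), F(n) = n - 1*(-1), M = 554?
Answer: -364220415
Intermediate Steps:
F(n) = 1 + n (F(n) = n + 1 = 1 + n)
U(f, L) = 0 (U(f, L) = -4 + 4 = 0)
(U(-24, F(2)) + (M + 631)*(48 - 687))*481 = (0 + (554 + 631)*(48 - 687))*481 = (0 + 1185*(-639))*481 = (0 - 757215)*481 = -757215*481 = -364220415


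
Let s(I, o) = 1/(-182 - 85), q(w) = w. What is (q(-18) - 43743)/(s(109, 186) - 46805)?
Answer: 11684187/12496936 ≈ 0.93496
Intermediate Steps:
s(I, o) = -1/267 (s(I, o) = 1/(-267) = -1/267)
(q(-18) - 43743)/(s(109, 186) - 46805) = (-18 - 43743)/(-1/267 - 46805) = -43761/(-12496936/267) = -43761*(-267/12496936) = 11684187/12496936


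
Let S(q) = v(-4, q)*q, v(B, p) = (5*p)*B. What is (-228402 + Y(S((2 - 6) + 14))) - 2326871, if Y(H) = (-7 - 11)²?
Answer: -2554949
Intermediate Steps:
v(B, p) = 5*B*p
S(q) = -20*q² (S(q) = (5*(-4)*q)*q = (-20*q)*q = -20*q²)
Y(H) = 324 (Y(H) = (-18)² = 324)
(-228402 + Y(S((2 - 6) + 14))) - 2326871 = (-228402 + 324) - 2326871 = -228078 - 2326871 = -2554949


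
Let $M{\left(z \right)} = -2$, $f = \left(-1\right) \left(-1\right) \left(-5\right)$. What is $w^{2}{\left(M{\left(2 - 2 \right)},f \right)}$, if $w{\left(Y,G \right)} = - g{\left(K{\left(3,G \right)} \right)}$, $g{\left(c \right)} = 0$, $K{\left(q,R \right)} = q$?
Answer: $0$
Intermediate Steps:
$f = -5$ ($f = 1 \left(-5\right) = -5$)
$w{\left(Y,G \right)} = 0$ ($w{\left(Y,G \right)} = \left(-1\right) 0 = 0$)
$w^{2}{\left(M{\left(2 - 2 \right)},f \right)} = 0^{2} = 0$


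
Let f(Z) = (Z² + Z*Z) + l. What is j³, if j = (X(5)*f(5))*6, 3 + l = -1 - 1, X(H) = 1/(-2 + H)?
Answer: 729000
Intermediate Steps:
l = -5 (l = -3 + (-1 - 1) = -3 - 2 = -5)
f(Z) = -5 + 2*Z² (f(Z) = (Z² + Z*Z) - 5 = (Z² + Z²) - 5 = 2*Z² - 5 = -5 + 2*Z²)
j = 90 (j = ((-5 + 2*5²)/(-2 + 5))*6 = ((-5 + 2*25)/3)*6 = ((-5 + 50)/3)*6 = ((⅓)*45)*6 = 15*6 = 90)
j³ = 90³ = 729000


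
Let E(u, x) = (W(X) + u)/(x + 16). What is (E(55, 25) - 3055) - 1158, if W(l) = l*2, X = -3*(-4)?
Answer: -172654/41 ≈ -4211.1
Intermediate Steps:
X = 12
W(l) = 2*l
E(u, x) = (24 + u)/(16 + x) (E(u, x) = (2*12 + u)/(x + 16) = (24 + u)/(16 + x))
(E(55, 25) - 3055) - 1158 = ((24 + 55)/(16 + 25) - 3055) - 1158 = (79/41 - 3055) - 1158 = -125176/41 - 1158 = -172654/41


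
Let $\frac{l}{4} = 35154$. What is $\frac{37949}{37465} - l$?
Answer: $- \frac{5268140491}{37465} \approx -1.4062 \cdot 10^{5}$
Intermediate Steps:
$l = 140616$ ($l = 4 \cdot 35154 = 140616$)
$\frac{37949}{37465} - l = \frac{37949}{37465} - 140616 = - \frac{5268140491}{37465}$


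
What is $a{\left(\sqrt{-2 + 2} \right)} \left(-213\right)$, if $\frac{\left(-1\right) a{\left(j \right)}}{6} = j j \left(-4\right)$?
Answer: $0$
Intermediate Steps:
$a{\left(j \right)} = 24 j^{2}$ ($a{\left(j \right)} = - 6 j j \left(-4\right) = - 6 j^{2} \left(-4\right) = - 6 \left(- 4 j^{2}\right) = 24 j^{2}$)
$a{\left(\sqrt{-2 + 2} \right)} \left(-213\right) = 24 \left(\sqrt{-2 + 2}\right)^{2} \left(-213\right) = 24 \left(\sqrt{0}\right)^{2} \left(-213\right) = 24 \cdot 0^{2} \left(-213\right) = 24 \cdot 0 \left(-213\right) = 0 \left(-213\right) = 0$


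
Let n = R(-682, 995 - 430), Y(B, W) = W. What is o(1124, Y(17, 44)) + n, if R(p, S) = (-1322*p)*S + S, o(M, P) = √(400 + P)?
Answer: 509406825 + 2*√111 ≈ 5.0941e+8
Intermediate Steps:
R(p, S) = S - 1322*S*p (R(p, S) = -1322*S*p + S = S - 1322*S*p)
n = 509406825 (n = (995 - 430)*(1 - 1322*(-682)) = 565*(1 + 901604) = 565*901605 = 509406825)
o(1124, Y(17, 44)) + n = √(400 + 44) + 509406825 = √444 + 509406825 = 2*√111 + 509406825 = 509406825 + 2*√111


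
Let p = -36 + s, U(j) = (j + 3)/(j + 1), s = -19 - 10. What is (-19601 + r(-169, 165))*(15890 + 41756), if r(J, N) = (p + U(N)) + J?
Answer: -94898055766/83 ≈ -1.1433e+9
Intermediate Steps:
s = -29
U(j) = (3 + j)/(1 + j)
p = -65 (p = -36 - 29 = -65)
r(J, N) = -65 + J + (3 + N)/(1 + N) (r(J, N) = (-65 + (3 + N)/(1 + N)) + J = -65 + J + (3 + N)/(1 + N))
(-19601 + r(-169, 165))*(15890 + 41756) = (-19601 + (3 + 165 + (1 + 165)*(-65 - 169))/(1 + 165))*(15890 + 41756) = (-19601 + (3 + 165 + 166*(-234))/166)*57646 = (-19601 + (3 + 165 - 38844)/166)*57646 = (-19601 + (1/166)*(-38676))*57646 = (-19601 - 19338/83)*57646 = -1646221/83*57646 = -94898055766/83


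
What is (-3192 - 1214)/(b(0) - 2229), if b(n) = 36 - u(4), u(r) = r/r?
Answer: 2203/1097 ≈ 2.0082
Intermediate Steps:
u(r) = 1
b(n) = 35 (b(n) = 36 - 1*1 = 36 - 1 = 35)
(-3192 - 1214)/(b(0) - 2229) = (-3192 - 1214)/(35 - 2229) = -4406/(-2194) = -4406*(-1/2194) = 2203/1097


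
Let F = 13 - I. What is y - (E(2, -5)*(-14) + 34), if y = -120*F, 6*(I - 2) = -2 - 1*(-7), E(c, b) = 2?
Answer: -1226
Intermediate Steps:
I = 17/6 (I = 2 + (-2 - 1*(-7))/6 = 2 + (-2 + 7)/6 = 2 + (⅙)*5 = 2 + ⅚ = 17/6 ≈ 2.8333)
F = 61/6 (F = 13 - 1*17/6 = 13 - 17/6 = 61/6 ≈ 10.167)
y = -1220 (y = -120*61/6 = -1220)
y - (E(2, -5)*(-14) + 34) = -1220 - (2*(-14) + 34) = -1220 - (-28 + 34) = -1220 - 1*6 = -1220 - 6 = -1226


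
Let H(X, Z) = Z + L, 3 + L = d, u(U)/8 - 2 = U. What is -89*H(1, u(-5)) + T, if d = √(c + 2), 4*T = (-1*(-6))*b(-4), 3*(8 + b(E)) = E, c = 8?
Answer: 2389 - 89*√10 ≈ 2107.6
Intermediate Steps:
b(E) = -8 + E/3
T = -14 (T = ((-1*(-6))*(-8 + (⅓)*(-4)))/4 = (6*(-8 - 4/3))/4 = (6*(-28/3))/4 = (¼)*(-56) = -14)
u(U) = 16 + 8*U
d = √10 (d = √(8 + 2) = √10 ≈ 3.1623)
L = -3 + √10 ≈ 0.16228
H(X, Z) = -3 + Z + √10 (H(X, Z) = Z + (-3 + √10) = -3 + Z + √10)
-89*H(1, u(-5)) + T = -89*(-3 + (16 + 8*(-5)) + √10) - 14 = -89*(-3 + (16 - 40) + √10) - 14 = -89*(-3 - 24 + √10) - 14 = -89*(-27 + √10) - 14 = (2403 - 89*√10) - 14 = 2389 - 89*√10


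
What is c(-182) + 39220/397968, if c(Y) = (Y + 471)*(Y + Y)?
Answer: -10466150627/99492 ≈ -1.0520e+5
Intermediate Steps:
c(Y) = 2*Y*(471 + Y) (c(Y) = (471 + Y)*(2*Y) = 2*Y*(471 + Y))
c(-182) + 39220/397968 = 2*(-182)*(471 - 182) + 39220/397968 = 2*(-182)*289 + 39220*(1/397968) = -105196 + 9805/99492 = -10466150627/99492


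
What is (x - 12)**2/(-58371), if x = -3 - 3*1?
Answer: -108/19457 ≈ -0.0055507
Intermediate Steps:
x = -6 (x = -3 - 3 = -6)
(x - 12)**2/(-58371) = (-6 - 12)**2/(-58371) = (-18)**2*(-1/58371) = 324*(-1/58371) = -108/19457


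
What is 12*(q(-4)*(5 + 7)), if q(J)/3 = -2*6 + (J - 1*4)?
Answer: -8640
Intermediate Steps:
q(J) = -48 + 3*J (q(J) = 3*(-2*6 + (J - 1*4)) = 3*(-12 + (J - 4)) = 3*(-12 + (-4 + J)) = 3*(-16 + J) = -48 + 3*J)
12*(q(-4)*(5 + 7)) = 12*((-48 + 3*(-4))*(5 + 7)) = 12*((-48 - 12)*12) = 12*(-60*12) = 12*(-720) = -8640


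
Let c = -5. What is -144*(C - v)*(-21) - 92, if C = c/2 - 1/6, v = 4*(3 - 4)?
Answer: 3940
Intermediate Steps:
v = -4 (v = 4*(-1) = -4)
C = -8/3 (C = -5/2 - 1/6 = -5*½ - 1*⅙ = -5/2 - ⅙ = -8/3 ≈ -2.6667)
-144*(C - v)*(-21) - 92 = -144*(-8/3 - 1*(-4))*(-21) - 92 = -144*(-8/3 + 4)*(-21) - 92 = -192*(-21) - 92 = -144*(-28) - 92 = 4032 - 92 = 3940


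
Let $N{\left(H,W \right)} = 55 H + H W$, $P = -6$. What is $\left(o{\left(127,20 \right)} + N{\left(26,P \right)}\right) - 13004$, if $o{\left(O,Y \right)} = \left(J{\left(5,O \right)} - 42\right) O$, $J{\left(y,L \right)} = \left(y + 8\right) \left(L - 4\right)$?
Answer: $186009$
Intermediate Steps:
$J{\left(y,L \right)} = \left(-4 + L\right) \left(8 + y\right)$ ($J{\left(y,L \right)} = \left(8 + y\right) \left(-4 + L\right) = \left(-4 + L\right) \left(8 + y\right)$)
$o{\left(O,Y \right)} = O \left(-94 + 13 O\right)$ ($o{\left(O,Y \right)} = \left(\left(-32 - 20 + 8 O + O 5\right) - 42\right) O = \left(\left(-32 - 20 + 8 O + 5 O\right) - 42\right) O = \left(\left(-52 + 13 O\right) - 42\right) O = \left(-94 + 13 O\right) O = O \left(-94 + 13 O\right)$)
$\left(o{\left(127,20 \right)} + N{\left(26,P \right)}\right) - 13004 = \left(127 \left(-94 + 13 \cdot 127\right) + 26 \left(55 - 6\right)\right) - 13004 = \left(127 \left(-94 + 1651\right) + 26 \cdot 49\right) - 13004 = \left(127 \cdot 1557 + 1274\right) - 13004 = \left(197739 + 1274\right) - 13004 = 199013 - 13004 = 186009$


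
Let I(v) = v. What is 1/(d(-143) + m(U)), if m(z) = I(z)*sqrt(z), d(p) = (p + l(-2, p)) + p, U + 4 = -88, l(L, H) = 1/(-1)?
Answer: I/(-287*I + 184*sqrt(23)) ≈ -0.00033331 + 0.0010248*I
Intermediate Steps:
l(L, H) = -1
U = -92 (U = -4 - 88 = -92)
d(p) = -1 + 2*p (d(p) = (p - 1) + p = (-1 + p) + p = -1 + 2*p)
m(z) = z**(3/2) (m(z) = z*sqrt(z) = z**(3/2))
1/(d(-143) + m(U)) = 1/((-1 + 2*(-143)) + (-92)**(3/2)) = 1/((-1 - 286) - 184*I*sqrt(23)) = 1/(-287 - 184*I*sqrt(23))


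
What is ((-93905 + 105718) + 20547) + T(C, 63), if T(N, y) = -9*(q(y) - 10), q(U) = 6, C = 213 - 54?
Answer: 32396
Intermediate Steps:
C = 159
T(N, y) = 36 (T(N, y) = -9*(6 - 10) = -9*(-4) = 36)
((-93905 + 105718) + 20547) + T(C, 63) = ((-93905 + 105718) + 20547) + 36 = (11813 + 20547) + 36 = 32360 + 36 = 32396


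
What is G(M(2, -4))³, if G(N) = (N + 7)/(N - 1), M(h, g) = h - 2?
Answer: -343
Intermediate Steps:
M(h, g) = -2 + h
G(N) = (7 + N)/(-1 + N)
G(M(2, -4))³ = ((7 + (-2 + 2))/(-1 + (-2 + 2)))³ = ((7 + 0)/(-1 + 0))³ = (7/(-1))³ = (-1*7)³ = (-7)³ = -343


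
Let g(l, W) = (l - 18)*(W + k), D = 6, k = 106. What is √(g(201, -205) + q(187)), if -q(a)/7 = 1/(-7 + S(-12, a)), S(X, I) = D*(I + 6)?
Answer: I*√24001427774/1151 ≈ 134.6*I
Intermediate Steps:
g(l, W) = (-18 + l)*(106 + W) (g(l, W) = (l - 18)*(W + 106) = (-18 + l)*(106 + W))
S(X, I) = 36 + 6*I (S(X, I) = 6*(I + 6) = 6*(6 + I) = 36 + 6*I)
q(a) = -7/(29 + 6*a) (q(a) = -7/(-7 + (36 + 6*a)) = -7/(29 + 6*a))
√(g(201, -205) + q(187)) = √((-1908 - 18*(-205) + 106*201 - 205*201) - 7/(29 + 6*187)) = √((-1908 + 3690 + 21306 - 41205) - 7/(29 + 1122)) = √(-18117 - 7/1151) = √(-20852674/1151) = I*√24001427774/1151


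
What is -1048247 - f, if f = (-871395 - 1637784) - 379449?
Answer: 1840381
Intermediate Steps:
f = -2888628 (f = -2509179 - 379449 = -2888628)
-1048247 - f = -1048247 - 1*(-2888628) = -1048247 + 2888628 = 1840381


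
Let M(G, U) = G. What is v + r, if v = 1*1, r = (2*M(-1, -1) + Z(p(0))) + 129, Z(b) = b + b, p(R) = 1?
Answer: 130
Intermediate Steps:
Z(b) = 2*b
r = 129 (r = (2*(-1) + 2*1) + 129 = (-2 + 2) + 129 = 0 + 129 = 129)
v = 1
v + r = 1 + 129 = 130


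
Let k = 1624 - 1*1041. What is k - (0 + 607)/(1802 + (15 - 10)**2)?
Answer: 1064534/1827 ≈ 582.67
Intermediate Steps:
k = 583 (k = 1624 - 1041 = 583)
k - (0 + 607)/(1802 + (15 - 10)**2) = 583 - (0 + 607)/(1802 + (15 - 10)**2) = 583 - 607/(1802 + 5**2) = 583 - 607/(1802 + 25) = 583 - 607/1827 = 1064534/1827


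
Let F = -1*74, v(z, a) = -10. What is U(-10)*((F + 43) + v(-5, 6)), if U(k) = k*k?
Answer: -4100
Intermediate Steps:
U(k) = k**2
F = -74
U(-10)*((F + 43) + v(-5, 6)) = (-10)**2*((-74 + 43) - 10) = 100*(-31 - 10) = 100*(-41) = -4100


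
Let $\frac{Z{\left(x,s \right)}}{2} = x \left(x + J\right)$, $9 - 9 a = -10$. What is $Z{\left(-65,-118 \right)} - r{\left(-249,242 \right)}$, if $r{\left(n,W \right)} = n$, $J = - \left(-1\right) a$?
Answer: $\frac{75821}{9} \approx 8424.6$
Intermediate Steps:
$a = \frac{19}{9}$ ($a = 1 - - \frac{10}{9} = 1 + \frac{10}{9} = \frac{19}{9} \approx 2.1111$)
$J = \frac{19}{9}$ ($J = - \frac{\left(-1\right) 19}{9} = \left(-1\right) \left(- \frac{19}{9}\right) = \frac{19}{9} \approx 2.1111$)
$Z{\left(x,s \right)} = 2 x \left(\frac{19}{9} + x\right)$ ($Z{\left(x,s \right)} = 2 x \left(x + \frac{19}{9}\right) = 2 x \left(\frac{19}{9} + x\right)$)
$Z{\left(-65,-118 \right)} - r{\left(-249,242 \right)} = \frac{2}{9} \left(-65\right) \left(19 + 9 \left(-65\right)\right) - -249 = \frac{2}{9} \left(-65\right) \left(19 - 585\right) + 249 = \frac{2}{9} \left(-65\right) \left(-566\right) + 249 = \frac{73580}{9} + 249 = \frac{75821}{9}$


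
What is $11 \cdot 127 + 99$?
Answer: $1496$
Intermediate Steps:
$11 \cdot 127 + 99 = 1397 + 99 = 1496$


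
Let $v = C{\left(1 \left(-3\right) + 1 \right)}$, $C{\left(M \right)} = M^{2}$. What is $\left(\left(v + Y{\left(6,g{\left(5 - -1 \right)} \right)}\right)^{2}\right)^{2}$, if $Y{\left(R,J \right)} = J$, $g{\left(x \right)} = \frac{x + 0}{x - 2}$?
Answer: $\frac{14641}{16} \approx 915.06$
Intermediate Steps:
$g{\left(x \right)} = \frac{x}{-2 + x}$
$v = 4$ ($v = \left(1 \left(-3\right) + 1\right)^{2} = \left(-3 + 1\right)^{2} = \left(-2\right)^{2} = 4$)
$\left(\left(v + Y{\left(6,g{\left(5 - -1 \right)} \right)}\right)^{2}\right)^{2} = \left(\left(4 + \frac{5 - -1}{-2 + \left(5 - -1\right)}\right)^{2}\right)^{2} = \left(\left(4 + \frac{5 + 1}{-2 + \left(5 + 1\right)}\right)^{2}\right)^{2} = \left(\left(4 + \frac{6}{-2 + 6}\right)^{2}\right)^{2} = \left(\left(4 + \frac{6}{4}\right)^{2}\right)^{2} = \left(\left(4 + 6 \cdot \frac{1}{4}\right)^{2}\right)^{2} = \left(\left(4 + \frac{3}{2}\right)^{2}\right)^{2} = \left(\left(\frac{11}{2}\right)^{2}\right)^{2} = \left(\frac{121}{4}\right)^{2} = \frac{14641}{16}$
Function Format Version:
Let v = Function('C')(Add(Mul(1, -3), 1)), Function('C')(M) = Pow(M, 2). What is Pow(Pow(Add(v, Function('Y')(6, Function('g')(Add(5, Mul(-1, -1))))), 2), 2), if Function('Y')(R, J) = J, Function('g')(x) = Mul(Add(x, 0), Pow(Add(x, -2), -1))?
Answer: Rational(14641, 16) ≈ 915.06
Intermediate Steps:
Function('g')(x) = Mul(x, Pow(Add(-2, x), -1))
v = 4 (v = Pow(Add(Mul(1, -3), 1), 2) = Pow(Add(-3, 1), 2) = Pow(-2, 2) = 4)
Pow(Pow(Add(v, Function('Y')(6, Function('g')(Add(5, Mul(-1, -1))))), 2), 2) = Pow(Pow(Add(4, Mul(Add(5, Mul(-1, -1)), Pow(Add(-2, Add(5, Mul(-1, -1))), -1))), 2), 2) = Pow(Pow(Add(4, Mul(Add(5, 1), Pow(Add(-2, Add(5, 1)), -1))), 2), 2) = Pow(Pow(Add(4, Mul(6, Pow(Add(-2, 6), -1))), 2), 2) = Pow(Pow(Add(4, Mul(6, Pow(4, -1))), 2), 2) = Pow(Pow(Add(4, Mul(6, Rational(1, 4))), 2), 2) = Pow(Pow(Add(4, Rational(3, 2)), 2), 2) = Pow(Pow(Rational(11, 2), 2), 2) = Pow(Rational(121, 4), 2) = Rational(14641, 16)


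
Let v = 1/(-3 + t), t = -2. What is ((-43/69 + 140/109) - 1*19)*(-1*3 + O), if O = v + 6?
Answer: -1930964/37605 ≈ -51.349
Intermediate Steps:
v = -⅕ (v = 1/(-3 - 2) = 1/(-5) = -⅕ ≈ -0.20000)
O = 29/5 (O = -⅕ + 6 = 29/5 ≈ 5.8000)
((-43/69 + 140/109) - 1*19)*(-1*3 + O) = ((-43/69 + 140/109) - 1*19)*(-1*3 + 29/5) = ((-43*1/69 + 140*(1/109)) - 19)*(-3 + 29/5) = ((-43/69 + 140/109) - 19)*(14/5) = (4973/7521 - 19)*(14/5) = -137926/7521*14/5 = -1930964/37605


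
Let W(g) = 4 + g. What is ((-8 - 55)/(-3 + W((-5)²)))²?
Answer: 3969/676 ≈ 5.8713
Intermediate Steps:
((-8 - 55)/(-3 + W((-5)²)))² = ((-8 - 55)/(-3 + (4 + (-5)²)))² = (-63/(-3 + (4 + 25)))² = (-63/(-3 + 29))² = (-63/26)² = 3969/676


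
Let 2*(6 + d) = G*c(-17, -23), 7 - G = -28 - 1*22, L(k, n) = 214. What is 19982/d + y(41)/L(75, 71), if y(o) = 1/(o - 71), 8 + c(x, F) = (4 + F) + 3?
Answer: -4276171/147660 ≈ -28.960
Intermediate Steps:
c(x, F) = -1 + F (c(x, F) = -8 + ((4 + F) + 3) = -8 + (7 + F) = -1 + F)
G = 57 (G = 7 - (-28 - 1*22) = 7 - (-28 - 22) = 7 - 1*(-50) = 7 + 50 = 57)
y(o) = 1/(-71 + o)
d = -690 (d = -6 + (57*(-1 - 23))/2 = -6 + (57*(-24))/2 = -6 + (1/2)*(-1368) = -6 - 684 = -690)
19982/d + y(41)/L(75, 71) = 19982/(-690) + 1/((-71 + 41)*214) = 19982*(-1/690) + (1/214)/(-30) = -9991/345 - 1/30*1/214 = -9991/345 - 1/6420 = -4276171/147660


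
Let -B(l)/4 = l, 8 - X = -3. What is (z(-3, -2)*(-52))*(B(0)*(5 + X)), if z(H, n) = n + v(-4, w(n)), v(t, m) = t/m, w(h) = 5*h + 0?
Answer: 0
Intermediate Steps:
X = 11 (X = 8 - 1*(-3) = 8 + 3 = 11)
B(l) = -4*l
w(h) = 5*h
z(H, n) = n - 4/(5*n) (z(H, n) = n - 4*1/(5*n) = n - 4/(5*n))
(z(-3, -2)*(-52))*(B(0)*(5 + X)) = ((-2 - ⅘/(-2))*(-52))*((-4*0)*(5 + 11)) = ((-2 - ⅘*(-½))*(-52))*(0*16) = ((-2 + ⅖)*(-52))*0 = -8/5*(-52)*0 = (416/5)*0 = 0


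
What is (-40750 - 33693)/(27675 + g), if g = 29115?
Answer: -74443/56790 ≈ -1.3108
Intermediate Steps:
(-40750 - 33693)/(27675 + g) = (-40750 - 33693)/(27675 + 29115) = -74443/56790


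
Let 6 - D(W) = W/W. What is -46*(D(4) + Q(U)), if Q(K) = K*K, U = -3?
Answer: -644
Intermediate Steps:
D(W) = 5 (D(W) = 6 - W/W = 6 - 1*1 = 6 - 1 = 5)
Q(K) = K²
-46*(D(4) + Q(U)) = -46*(5 + (-3)²) = -46*(5 + 9) = -46*14 = -644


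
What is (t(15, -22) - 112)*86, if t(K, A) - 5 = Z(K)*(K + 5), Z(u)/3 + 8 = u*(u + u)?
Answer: 2271518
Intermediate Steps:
Z(u) = -24 + 6*u² (Z(u) = -24 + 3*(u*(u + u)) = -24 + 3*(u*(2*u)) = -24 + 3*(2*u²) = -24 + 6*u²)
t(K, A) = 5 + (-24 + 6*K²)*(5 + K) (t(K, A) = 5 + (-24 + 6*K²)*(K + 5) = 5 + (-24 + 6*K²)*(5 + K))
(t(15, -22) - 112)*86 = ((-115 + 30*15² + 6*15*(-4 + 15²)) - 112)*86 = ((-115 + 30*225 + 6*15*(-4 + 225)) - 112)*86 = ((-115 + 6750 + 6*15*221) - 112)*86 = ((-115 + 6750 + 19890) - 112)*86 = (26525 - 112)*86 = 26413*86 = 2271518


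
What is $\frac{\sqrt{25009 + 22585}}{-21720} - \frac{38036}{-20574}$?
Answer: $\frac{19018}{10287} - \frac{\sqrt{47594}}{21720} \approx 1.8387$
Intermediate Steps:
$\frac{\sqrt{25009 + 22585}}{-21720} - \frac{38036}{-20574} = \sqrt{47594} \left(- \frac{1}{21720}\right) - - \frac{19018}{10287} = - \frac{\sqrt{47594}}{21720} + \frac{19018}{10287} = \frac{19018}{10287} - \frac{\sqrt{47594}}{21720}$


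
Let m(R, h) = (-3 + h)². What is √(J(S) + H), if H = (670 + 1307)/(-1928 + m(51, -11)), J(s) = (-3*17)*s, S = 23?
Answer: 3*I*√97839381/866 ≈ 34.266*I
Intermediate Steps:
J(s) = -51*s
H = -1977/1732 (H = (670 + 1307)/(-1928 + (-3 - 11)²) = 1977/(-1928 + (-14)²) = 1977/(-1928 + 196) = 1977/(-1732) = 1977*(-1/1732) = -1977/1732 ≈ -1.1415)
√(J(S) + H) = √(-51*23 - 1977/1732) = √(-1173 - 1977/1732) = √(-2033613/1732) = 3*I*√97839381/866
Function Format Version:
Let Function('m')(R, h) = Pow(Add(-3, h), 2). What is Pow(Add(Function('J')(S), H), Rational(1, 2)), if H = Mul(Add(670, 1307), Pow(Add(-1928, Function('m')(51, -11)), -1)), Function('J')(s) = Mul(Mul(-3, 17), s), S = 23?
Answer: Mul(Rational(3, 866), I, Pow(97839381, Rational(1, 2))) ≈ Mul(34.266, I)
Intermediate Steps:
Function('J')(s) = Mul(-51, s)
H = Rational(-1977, 1732) (H = Mul(Add(670, 1307), Pow(Add(-1928, Pow(Add(-3, -11), 2)), -1)) = Mul(1977, Pow(Add(-1928, Pow(-14, 2)), -1)) = Mul(1977, Pow(Add(-1928, 196), -1)) = Mul(1977, Pow(-1732, -1)) = Mul(1977, Rational(-1, 1732)) = Rational(-1977, 1732) ≈ -1.1415)
Pow(Add(Function('J')(S), H), Rational(1, 2)) = Pow(Add(Mul(-51, 23), Rational(-1977, 1732)), Rational(1, 2)) = Pow(Add(-1173, Rational(-1977, 1732)), Rational(1, 2)) = Pow(Rational(-2033613, 1732), Rational(1, 2)) = Mul(Rational(3, 866), I, Pow(97839381, Rational(1, 2)))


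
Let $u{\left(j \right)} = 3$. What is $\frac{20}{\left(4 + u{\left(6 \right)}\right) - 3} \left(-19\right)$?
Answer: $-95$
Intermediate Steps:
$\frac{20}{\left(4 + u{\left(6 \right)}\right) - 3} \left(-19\right) = \frac{20}{\left(4 + 3\right) - 3} \left(-19\right) = \frac{20}{7 - 3} \left(-19\right) = \frac{20}{4} \left(-19\right) = 20 \cdot \frac{1}{4} \left(-19\right) = 5 \left(-19\right) = -95$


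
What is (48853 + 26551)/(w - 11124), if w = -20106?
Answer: -37702/15615 ≈ -2.4145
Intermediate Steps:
(48853 + 26551)/(w - 11124) = (48853 + 26551)/(-20106 - 11124) = 75404/(-31230) = 75404*(-1/31230) = -37702/15615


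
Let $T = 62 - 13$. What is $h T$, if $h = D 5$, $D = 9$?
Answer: $2205$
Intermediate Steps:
$T = 49$
$h = 45$ ($h = 9 \cdot 5 = 45$)
$h T = 45 \cdot 49 = 2205$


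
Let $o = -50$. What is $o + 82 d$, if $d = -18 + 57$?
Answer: $3148$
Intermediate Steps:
$d = 39$
$o + 82 d = -50 + 82 \cdot 39 = -50 + 3198 = 3148$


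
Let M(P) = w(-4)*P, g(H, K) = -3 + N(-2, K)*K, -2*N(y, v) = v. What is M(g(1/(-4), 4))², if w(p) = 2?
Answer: 484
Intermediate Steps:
N(y, v) = -v/2
g(H, K) = -3 - K²/2 (g(H, K) = -3 + (-K/2)*K = -3 - K²/2)
M(P) = 2*P
M(g(1/(-4), 4))² = (2*(-3 - ½*4²))² = (2*(-3 - ½*16))² = (2*(-3 - 8))² = (2*(-11))² = (-22)² = 484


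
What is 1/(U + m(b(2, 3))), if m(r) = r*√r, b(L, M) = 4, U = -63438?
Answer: -1/63430 ≈ -1.5765e-5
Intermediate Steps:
m(r) = r^(3/2)
1/(U + m(b(2, 3))) = 1/(-63438 + 4^(3/2)) = 1/(-63438 + 8) = 1/(-63430) = -1/63430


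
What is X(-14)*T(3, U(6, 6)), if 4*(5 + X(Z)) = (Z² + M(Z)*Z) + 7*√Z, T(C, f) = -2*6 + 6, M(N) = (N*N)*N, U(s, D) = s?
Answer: -57888 - 21*I*√14/2 ≈ -57888.0 - 39.287*I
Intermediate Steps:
M(N) = N³ (M(N) = N²*N = N³)
T(C, f) = -6 (T(C, f) = -12 + 6 = -6)
X(Z) = -5 + Z²/4 + Z⁴/4 + 7*√Z/4 (X(Z) = -5 + ((Z² + Z³*Z) + 7*√Z)/4 = -5 + ((Z² + Z⁴) + 7*√Z)/4 = -5 + (Z² + Z⁴ + 7*√Z)/4 = -5 + (Z²/4 + Z⁴/4 + 7*√Z/4) = -5 + Z²/4 + Z⁴/4 + 7*√Z/4)
X(-14)*T(3, U(6, 6)) = (-5 + (¼)*(-14)² + (¼)*(-14)⁴ + 7*√(-14)/4)*(-6) = (-5 + (¼)*196 + (¼)*38416 + 7*(I*√14)/4)*(-6) = (-5 + 49 + 9604 + 7*I*√14/4)*(-6) = (9648 + 7*I*√14/4)*(-6) = -57888 - 21*I*√14/2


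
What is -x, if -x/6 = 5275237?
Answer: 31651422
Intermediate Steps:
x = -31651422 (x = -6*5275237 = -31651422)
-x = -1*(-31651422) = 31651422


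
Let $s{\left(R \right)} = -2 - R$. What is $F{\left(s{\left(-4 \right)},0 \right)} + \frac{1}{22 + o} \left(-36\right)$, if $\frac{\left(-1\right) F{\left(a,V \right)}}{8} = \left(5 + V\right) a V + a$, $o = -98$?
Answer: $- \frac{295}{19} \approx -15.526$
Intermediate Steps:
$F{\left(a,V \right)} = - 8 a - 8 V a \left(5 + V\right)$ ($F{\left(a,V \right)} = - 8 \left(\left(5 + V\right) a V + a\right) = - 8 \left(a \left(5 + V\right) V + a\right) = - 8 \left(V a \left(5 + V\right) + a\right) = - 8 \left(a + V a \left(5 + V\right)\right) = - 8 a - 8 V a \left(5 + V\right)$)
$F{\left(s{\left(-4 \right)},0 \right)} + \frac{1}{22 + o} \left(-36\right) = - 8 \left(-2 - -4\right) \left(1 + 0^{2} + 5 \cdot 0\right) + \frac{1}{22 - 98} \left(-36\right) = - 8 \left(-2 + 4\right) \left(1 + 0 + 0\right) + \frac{1}{-76} \left(-36\right) = \left(-8\right) 2 \cdot 1 - - \frac{9}{19} = -16 + \frac{9}{19} = - \frac{295}{19}$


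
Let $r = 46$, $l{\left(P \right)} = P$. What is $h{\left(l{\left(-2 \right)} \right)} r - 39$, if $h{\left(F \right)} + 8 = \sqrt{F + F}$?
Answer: $-407 + 92 i \approx -407.0 + 92.0 i$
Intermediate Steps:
$h{\left(F \right)} = -8 + \sqrt{2} \sqrt{F}$ ($h{\left(F \right)} = -8 + \sqrt{F + F} = -8 + \sqrt{2 F} = -8 + \sqrt{2} \sqrt{F}$)
$h{\left(l{\left(-2 \right)} \right)} r - 39 = \left(-8 + \sqrt{2} \sqrt{-2}\right) 46 - 39 = \left(-8 + \sqrt{2} i \sqrt{2}\right) 46 - 39 = \left(-8 + 2 i\right) 46 - 39 = \left(-368 + 92 i\right) - 39 = -407 + 92 i$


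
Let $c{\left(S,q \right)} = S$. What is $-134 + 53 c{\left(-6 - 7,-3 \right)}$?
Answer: $-823$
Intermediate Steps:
$-134 + 53 c{\left(-6 - 7,-3 \right)} = -134 + 53 \left(-6 - 7\right) = -134 + 53 \left(-13\right) = -134 - 689 = -823$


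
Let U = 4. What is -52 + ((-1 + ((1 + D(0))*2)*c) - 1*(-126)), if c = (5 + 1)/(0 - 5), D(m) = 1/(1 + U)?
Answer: 1753/25 ≈ 70.120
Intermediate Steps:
D(m) = 1/5 (D(m) = 1/(1 + 4) = 1/5)
c = -6/5 (c = 6/(-5) = 6*(-1/5) = -6/5 ≈ -1.2000)
-52 + ((-1 + ((1 + D(0))*2)*c) - 1*(-126)) = -52 + ((-1 + ((1 + 1/5)*2)*(-6/5)) - 1*(-126)) = -52 + ((-1 + ((6/5)*2)*(-6/5)) + 126) = -52 + ((-1 + (12/5)*(-6/5)) + 126) = -52 + ((-1 - 72/25) + 126) = -52 + (-97/25 + 126) = -52 + 3053/25 = 1753/25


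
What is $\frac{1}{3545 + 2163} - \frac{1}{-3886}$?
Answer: $\frac{4797}{11090644} \approx 0.00043253$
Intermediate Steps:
$\frac{1}{3545 + 2163} - \frac{1}{-3886} = \frac{1}{5708} - - \frac{1}{3886} = \frac{1}{5708} + \frac{1}{3886} = \frac{4797}{11090644}$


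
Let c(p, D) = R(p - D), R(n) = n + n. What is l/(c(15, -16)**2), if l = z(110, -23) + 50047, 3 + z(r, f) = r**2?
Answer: 15536/961 ≈ 16.167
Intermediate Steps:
R(n) = 2*n
z(r, f) = -3 + r**2
c(p, D) = -2*D + 2*p (c(p, D) = 2*(p - D) = -2*D + 2*p)
l = 62144 (l = (-3 + 110**2) + 50047 = (-3 + 12100) + 50047 = 12097 + 50047 = 62144)
l/(c(15, -16)**2) = 62144/((-2*(-16) + 2*15)**2) = 62144/((32 + 30)**2) = 62144/(62**2) = 62144/3844 = 62144*(1/3844) = 15536/961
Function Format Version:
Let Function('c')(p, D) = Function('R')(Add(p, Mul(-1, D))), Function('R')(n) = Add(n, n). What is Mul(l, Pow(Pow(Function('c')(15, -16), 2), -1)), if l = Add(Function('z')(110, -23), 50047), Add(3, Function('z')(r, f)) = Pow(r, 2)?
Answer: Rational(15536, 961) ≈ 16.167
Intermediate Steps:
Function('R')(n) = Mul(2, n)
Function('z')(r, f) = Add(-3, Pow(r, 2))
Function('c')(p, D) = Add(Mul(-2, D), Mul(2, p)) (Function('c')(p, D) = Mul(2, Add(p, Mul(-1, D))) = Add(Mul(-2, D), Mul(2, p)))
l = 62144 (l = Add(Add(-3, Pow(110, 2)), 50047) = Add(Add(-3, 12100), 50047) = Add(12097, 50047) = 62144)
Mul(l, Pow(Pow(Function('c')(15, -16), 2), -1)) = Mul(62144, Pow(Pow(Add(Mul(-2, -16), Mul(2, 15)), 2), -1)) = Mul(62144, Pow(Pow(Add(32, 30), 2), -1)) = Mul(62144, Pow(Pow(62, 2), -1)) = Mul(62144, Pow(3844, -1)) = Mul(62144, Rational(1, 3844)) = Rational(15536, 961)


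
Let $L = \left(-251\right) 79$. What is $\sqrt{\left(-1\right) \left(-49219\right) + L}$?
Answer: $\sqrt{29390} \approx 171.44$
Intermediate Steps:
$L = -19829$
$\sqrt{\left(-1\right) \left(-49219\right) + L} = \sqrt{\left(-1\right) \left(-49219\right) - 19829} = \sqrt{49219 - 19829} = \sqrt{29390}$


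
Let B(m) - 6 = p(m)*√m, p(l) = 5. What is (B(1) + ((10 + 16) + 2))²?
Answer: 1521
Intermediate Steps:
B(m) = 6 + 5*√m
(B(1) + ((10 + 16) + 2))² = ((6 + 5*√1) + ((10 + 16) + 2))² = ((6 + 5*1) + (26 + 2))² = ((6 + 5) + 28)² = (11 + 28)² = 39² = 1521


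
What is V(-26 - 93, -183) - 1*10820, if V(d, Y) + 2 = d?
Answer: -10941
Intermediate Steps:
V(d, Y) = -2 + d
V(-26 - 93, -183) - 1*10820 = (-2 + (-26 - 93)) - 1*10820 = (-2 - 119) - 10820 = -121 - 10820 = -10941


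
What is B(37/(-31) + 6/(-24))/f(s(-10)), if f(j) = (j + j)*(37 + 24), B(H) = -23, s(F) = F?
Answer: 23/1220 ≈ 0.018852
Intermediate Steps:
f(j) = 122*j (f(j) = (2*j)*61 = 122*j)
B(37/(-31) + 6/(-24))/f(s(-10)) = -23/(122*(-10)) = -23/(-1220) = -23*(-1/1220) = 23/1220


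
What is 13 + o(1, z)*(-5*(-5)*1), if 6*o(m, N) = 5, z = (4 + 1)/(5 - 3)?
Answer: 203/6 ≈ 33.833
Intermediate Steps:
z = 5/2 ≈ 2.5000
o(m, N) = ⅚ (o(m, N) = (⅙)*5 = ⅚)
13 + o(1, z)*(-5*(-5)*1) = 13 + 5*(-5*(-5)*1)/6 = 13 + 5*(25*1)/6 = 13 + (⅚)*25 = 13 + 125/6 = 203/6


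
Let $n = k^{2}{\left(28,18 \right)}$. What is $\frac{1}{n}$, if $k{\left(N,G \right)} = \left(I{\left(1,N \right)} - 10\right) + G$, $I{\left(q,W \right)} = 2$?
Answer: $\frac{1}{100} \approx 0.01$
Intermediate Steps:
$k{\left(N,G \right)} = -8 + G$ ($k{\left(N,G \right)} = \left(2 - 10\right) + G = -8 + G$)
$n = 100$ ($n = \left(-8 + 18\right)^{2} = 10^{2} = 100$)
$\frac{1}{n} = \frac{1}{100}$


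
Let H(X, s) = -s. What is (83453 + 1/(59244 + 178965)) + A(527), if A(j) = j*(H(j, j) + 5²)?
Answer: -43139888108/238209 ≈ -1.8110e+5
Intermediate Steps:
A(j) = j*(25 - j) (A(j) = j*(-j + 5²) = j*(-j + 25) = j*(25 - j))
(83453 + 1/(59244 + 178965)) + A(527) = (83453 + 1/(59244 + 178965)) + 527*(25 - 1*527) = (83453 + 1/238209) + 527*(25 - 527) = (83453 + 1/238209) + 527*(-502) = 19879255678/238209 - 264554 = -43139888108/238209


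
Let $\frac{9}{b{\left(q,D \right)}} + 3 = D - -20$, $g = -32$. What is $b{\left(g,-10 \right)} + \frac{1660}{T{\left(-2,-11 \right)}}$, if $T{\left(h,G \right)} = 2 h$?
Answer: $- \frac{2896}{7} \approx -413.71$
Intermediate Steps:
$b{\left(q,D \right)} = \frac{9}{17 + D}$ ($b{\left(q,D \right)} = \frac{9}{-3 + \left(D - -20\right)} = \frac{9}{-3 + \left(D + 20\right)} = \frac{9}{-3 + \left(20 + D\right)} = \frac{9}{17 + D}$)
$b{\left(g,-10 \right)} + \frac{1660}{T{\left(-2,-11 \right)}} = \frac{9}{17 - 10} + \frac{1660}{2 \left(-2\right)} = \frac{9}{7} + \frac{1660}{-4} = 9 \cdot \frac{1}{7} + 1660 \left(- \frac{1}{4}\right) = \frac{9}{7} - 415 = - \frac{2896}{7}$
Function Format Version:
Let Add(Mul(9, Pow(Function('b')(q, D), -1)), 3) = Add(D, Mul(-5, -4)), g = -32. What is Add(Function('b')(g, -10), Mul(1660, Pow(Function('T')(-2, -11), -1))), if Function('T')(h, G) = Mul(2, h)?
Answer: Rational(-2896, 7) ≈ -413.71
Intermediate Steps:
Function('b')(q, D) = Mul(9, Pow(Add(17, D), -1)) (Function('b')(q, D) = Mul(9, Pow(Add(-3, Add(D, Mul(-5, -4))), -1)) = Mul(9, Pow(Add(-3, Add(D, 20)), -1)) = Mul(9, Pow(Add(-3, Add(20, D)), -1)) = Mul(9, Pow(Add(17, D), -1)))
Add(Function('b')(g, -10), Mul(1660, Pow(Function('T')(-2, -11), -1))) = Add(Mul(9, Pow(Add(17, -10), -1)), Mul(1660, Pow(Mul(2, -2), -1))) = Add(Mul(9, Pow(7, -1)), Mul(1660, Pow(-4, -1))) = Add(Mul(9, Rational(1, 7)), Mul(1660, Rational(-1, 4))) = Add(Rational(9, 7), -415) = Rational(-2896, 7)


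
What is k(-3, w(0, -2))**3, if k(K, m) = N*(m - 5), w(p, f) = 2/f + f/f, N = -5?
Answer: 15625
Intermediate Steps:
w(p, f) = 1 + 2/f (w(p, f) = 2/f + 1 = 1 + 2/f)
k(K, m) = 25 - 5*m (k(K, m) = -5*(m - 5) = -5*(-5 + m) = 25 - 5*m)
k(-3, w(0, -2))**3 = (25 - 5*(2 - 2)/(-2))**3 = (25 - (-5)*0/2)**3 = (25 - 5*0)**3 = (25 + 0)**3 = 25**3 = 15625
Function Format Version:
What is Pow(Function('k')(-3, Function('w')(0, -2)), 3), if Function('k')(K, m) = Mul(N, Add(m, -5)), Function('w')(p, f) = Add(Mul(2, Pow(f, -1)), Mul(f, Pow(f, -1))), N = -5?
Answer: 15625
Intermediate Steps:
Function('w')(p, f) = Add(1, Mul(2, Pow(f, -1))) (Function('w')(p, f) = Add(Mul(2, Pow(f, -1)), 1) = Add(1, Mul(2, Pow(f, -1))))
Function('k')(K, m) = Add(25, Mul(-5, m)) (Function('k')(K, m) = Mul(-5, Add(m, -5)) = Mul(-5, Add(-5, m)) = Add(25, Mul(-5, m)))
Pow(Function('k')(-3, Function('w')(0, -2)), 3) = Pow(Add(25, Mul(-5, Mul(Pow(-2, -1), Add(2, -2)))), 3) = Pow(Add(25, Mul(-5, Mul(Rational(-1, 2), 0))), 3) = Pow(Add(25, Mul(-5, 0)), 3) = Pow(Add(25, 0), 3) = Pow(25, 3) = 15625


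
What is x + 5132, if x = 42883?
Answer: 48015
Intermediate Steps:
x + 5132 = 42883 + 5132 = 48015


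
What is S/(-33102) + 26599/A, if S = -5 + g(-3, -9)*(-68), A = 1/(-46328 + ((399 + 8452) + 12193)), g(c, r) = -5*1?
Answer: -22262058798167/33102 ≈ -6.7253e+8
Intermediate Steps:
g(c, r) = -5
A = -1/25284 (A = 1/(-46328 + (8851 + 12193)) = 1/(-46328 + 21044) = 1/(-25284) = -1/25284 ≈ -3.9551e-5)
S = 335 (S = -5 - 5*(-68) = -5 + 340 = 335)
S/(-33102) + 26599/A = 335/(-33102) + 26599/(-1/25284) = 335*(-1/33102) + 26599*(-25284) = -335/33102 - 672529116 = -22262058798167/33102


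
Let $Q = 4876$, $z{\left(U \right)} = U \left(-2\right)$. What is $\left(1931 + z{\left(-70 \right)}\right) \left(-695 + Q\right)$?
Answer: $8658851$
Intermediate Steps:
$z{\left(U \right)} = - 2 U$
$\left(1931 + z{\left(-70 \right)}\right) \left(-695 + Q\right) = \left(1931 - -140\right) \left(-695 + 4876\right) = \left(1931 + 140\right) 4181 = 2071 \cdot 4181 = 8658851$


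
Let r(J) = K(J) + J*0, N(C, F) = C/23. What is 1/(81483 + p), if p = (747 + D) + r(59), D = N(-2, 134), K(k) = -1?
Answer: 23/1891265 ≈ 1.2161e-5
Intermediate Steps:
N(C, F) = C/23 (N(C, F) = C*(1/23) = C/23)
D = -2/23 (D = (1/23)*(-2) = -2/23 ≈ -0.086957)
r(J) = -1 (r(J) = -1 + J*0 = -1 + 0 = -1)
p = 17156/23 (p = (747 - 2/23) - 1 = 17179/23 - 1 = 17156/23 ≈ 745.91)
1/(81483 + p) = 1/(81483 + 17156/23) = 1/(1891265/23) = 23/1891265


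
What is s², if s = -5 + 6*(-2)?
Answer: 289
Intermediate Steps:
s = -17 (s = -5 - 12 = -17)
s² = (-17)² = 289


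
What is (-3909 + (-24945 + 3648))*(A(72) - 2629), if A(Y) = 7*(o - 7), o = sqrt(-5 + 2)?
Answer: 67501668 - 176442*I*sqrt(3) ≈ 6.7502e+7 - 3.0561e+5*I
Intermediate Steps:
o = I*sqrt(3) (o = sqrt(-3) = I*sqrt(3) ≈ 1.732*I)
A(Y) = -49 + 7*I*sqrt(3) (A(Y) = 7*(I*sqrt(3) - 7) = 7*(-7 + I*sqrt(3)) = -49 + 7*I*sqrt(3))
(-3909 + (-24945 + 3648))*(A(72) - 2629) = (-3909 + (-24945 + 3648))*((-49 + 7*I*sqrt(3)) - 2629) = (-3909 - 21297)*(-2678 + 7*I*sqrt(3)) = -25206*(-2678 + 7*I*sqrt(3)) = 67501668 - 176442*I*sqrt(3)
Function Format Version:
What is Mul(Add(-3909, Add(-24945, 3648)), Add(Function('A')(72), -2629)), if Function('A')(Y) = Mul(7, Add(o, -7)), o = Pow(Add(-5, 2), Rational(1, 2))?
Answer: Add(67501668, Mul(-176442, I, Pow(3, Rational(1, 2)))) ≈ Add(6.7502e+7, Mul(-3.0561e+5, I))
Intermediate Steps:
o = Mul(I, Pow(3, Rational(1, 2))) (o = Pow(-3, Rational(1, 2)) = Mul(I, Pow(3, Rational(1, 2))) ≈ Mul(1.7320, I))
Function('A')(Y) = Add(-49, Mul(7, I, Pow(3, Rational(1, 2)))) (Function('A')(Y) = Mul(7, Add(Mul(I, Pow(3, Rational(1, 2))), -7)) = Mul(7, Add(-7, Mul(I, Pow(3, Rational(1, 2))))) = Add(-49, Mul(7, I, Pow(3, Rational(1, 2)))))
Mul(Add(-3909, Add(-24945, 3648)), Add(Function('A')(72), -2629)) = Mul(Add(-3909, Add(-24945, 3648)), Add(Add(-49, Mul(7, I, Pow(3, Rational(1, 2)))), -2629)) = Mul(Add(-3909, -21297), Add(-2678, Mul(7, I, Pow(3, Rational(1, 2))))) = Mul(-25206, Add(-2678, Mul(7, I, Pow(3, Rational(1, 2))))) = Add(67501668, Mul(-176442, I, Pow(3, Rational(1, 2))))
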